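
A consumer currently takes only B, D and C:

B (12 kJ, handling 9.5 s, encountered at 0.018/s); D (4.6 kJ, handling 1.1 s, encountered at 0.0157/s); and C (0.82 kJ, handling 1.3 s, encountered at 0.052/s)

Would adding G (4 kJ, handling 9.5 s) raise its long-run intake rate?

On B, D and C alone, R = ΣλE/(1+Σλh) = 0.3309/1.256 = 0.2635 kJ/s.
Profitability of G: 4/9.5 = 0.4211 kJ/s.
0.4211 > 0.2635, so adding G raises the average — include it.

Yes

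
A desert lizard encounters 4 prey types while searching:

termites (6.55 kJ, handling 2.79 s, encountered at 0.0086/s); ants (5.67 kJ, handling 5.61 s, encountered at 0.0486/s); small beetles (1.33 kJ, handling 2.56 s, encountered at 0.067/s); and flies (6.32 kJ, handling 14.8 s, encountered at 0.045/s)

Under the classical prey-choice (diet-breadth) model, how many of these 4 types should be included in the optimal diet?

4

E/h in descending order: termites 2.35, ants 1.01, small beetles 0.52, flies 0.427 kJ/s. The optimal diet is the largest prefix of this list for which every included type satisfies E_i/h_i > R on the types above it.
Rate on top 1: 0.05501. ants: 1.01 > 0.05501 → include.
Rate on top 2: 0.256. small beetles: 0.52 > 0.256 → include.
Rate on top 3: 0.2868. flies: 0.427 > 0.2868 → include.
Optimal diet: termites, ants, small beetles, flies — 4 of 4 types.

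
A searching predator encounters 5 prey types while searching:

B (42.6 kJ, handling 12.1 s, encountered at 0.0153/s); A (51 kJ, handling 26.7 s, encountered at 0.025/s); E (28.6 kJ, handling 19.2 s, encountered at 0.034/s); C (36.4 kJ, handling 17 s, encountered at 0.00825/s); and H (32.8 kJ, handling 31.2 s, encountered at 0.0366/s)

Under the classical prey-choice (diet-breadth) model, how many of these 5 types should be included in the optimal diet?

Rank by E/h (kJ/s): B 3.52, C 2.14, A 1.91, E 1.49, H 1.05. Include each in turn until the next type's E/h falls below the running intake rate.
Rate on top 1: 0.55. C: 2.14 > 0.55 → include.
Rate on top 2: 0.7183. A: 1.91 > 0.7183 → include.
Rate on top 3: 1.118. E: 1.49 > 1.118 → include.
Rate on top 4: 1.209. H: 1.05 < 1.209 → exclude; stop.
Optimal diet: B, C, A, E — 4 of 5 types.

4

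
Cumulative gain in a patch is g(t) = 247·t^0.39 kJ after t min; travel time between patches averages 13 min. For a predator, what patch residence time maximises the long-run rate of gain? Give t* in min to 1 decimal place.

Maximise g(t)/(T+t): set derivative to zero → g'(t)(T+t) = g(t).
g'(t) = 0.39·247·t^-0.61. Setting 0.39·247·t^-0.61 = 247·t^0.39/(13+t) gives 0.39(13+t) = t, so 0.61·t = 0.39×13.
t* = 0.39×13/0.61 = 8.311 min.

8.3 min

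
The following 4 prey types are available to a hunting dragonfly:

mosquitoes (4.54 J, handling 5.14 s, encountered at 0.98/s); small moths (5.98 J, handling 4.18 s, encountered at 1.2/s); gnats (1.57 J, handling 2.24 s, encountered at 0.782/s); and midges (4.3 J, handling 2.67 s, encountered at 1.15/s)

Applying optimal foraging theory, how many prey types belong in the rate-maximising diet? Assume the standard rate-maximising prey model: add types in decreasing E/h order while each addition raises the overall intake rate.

E/h in descending order: midges 1.61, small moths 1.43, mosquitoes 0.883, gnats 0.701 J/s. The optimal diet is the largest prefix of this list for which every included type satisfies E_i/h_i > R on the types above it.
Rate on top 1: 1.215. small moths: 1.43 > 1.215 → include.
Rate on top 2: 1.334. mosquitoes: 0.883 < 1.334 → exclude; stop.
Optimal diet: midges, small moths — 2 of 4 types.

2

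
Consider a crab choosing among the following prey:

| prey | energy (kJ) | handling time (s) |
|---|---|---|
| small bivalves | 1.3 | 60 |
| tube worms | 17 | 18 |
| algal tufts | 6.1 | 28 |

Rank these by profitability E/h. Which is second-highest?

algal tufts

Profitability E/h (kJ/s): small bivalves = 1.3/60 = 0.0217, tube worms = 17/18 = 0.944, algal tufts = 6.1/28 = 0.218.
Ranked: tube worms > algal tufts > small bivalves.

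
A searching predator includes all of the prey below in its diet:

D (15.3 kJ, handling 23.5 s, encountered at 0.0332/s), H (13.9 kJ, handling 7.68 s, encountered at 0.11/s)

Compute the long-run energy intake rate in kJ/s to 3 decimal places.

R = (0.0332×15.3 + 0.11×13.9) / (1 + 0.0332×23.5 + 0.11×7.68) = 2.037/2.625 = 0.776 kJ/s.

0.776 kJ/s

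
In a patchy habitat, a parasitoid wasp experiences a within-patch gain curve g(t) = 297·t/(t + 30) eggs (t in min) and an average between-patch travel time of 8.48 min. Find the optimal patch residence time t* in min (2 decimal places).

15.95 min

Maximise g(t)/(T+t): set derivative to zero → g'(t)(T+t) = g(t).
g'(t) = 297·30/(t + 30)². Setting 297·30/(t+30)² = 297t/[(t+30)(8.48+t)] gives 30(8.48+t) = t(t+30), so t² = 30×8.48 = 254.4.
t* = √254.4 = 15.95 min.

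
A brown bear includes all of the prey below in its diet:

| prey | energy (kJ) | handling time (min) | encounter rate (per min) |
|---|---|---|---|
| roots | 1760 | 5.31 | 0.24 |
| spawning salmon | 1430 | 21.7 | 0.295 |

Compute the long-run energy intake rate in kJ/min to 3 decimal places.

R = Σλ_iE_i / (1 + Σλ_ih_i)
Numerator: 0.24×1760 + 0.295×1430 = 844.2
Denominator: 1 + 0.24×5.31 + 0.295×21.7 = 8.676
R = 844.2/8.676 = 97.31 kJ/min

97.310 kJ/min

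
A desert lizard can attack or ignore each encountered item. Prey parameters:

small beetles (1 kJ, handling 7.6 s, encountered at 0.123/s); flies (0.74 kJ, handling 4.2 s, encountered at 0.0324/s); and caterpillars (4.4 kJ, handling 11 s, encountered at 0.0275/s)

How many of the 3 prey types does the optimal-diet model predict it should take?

Rank by E/h (kJ/s): caterpillars 0.4, flies 0.176, small beetles 0.132. Include each in turn until the next type's E/h falls below the running intake rate.
Rate on top 1: 0.0929. flies: 0.176 > 0.0929 → include.
Rate on top 2: 0.1008. small beetles: 0.132 > 0.1008 → include.
Optimal diet: caterpillars, flies, small beetles — 3 of 3 types.

3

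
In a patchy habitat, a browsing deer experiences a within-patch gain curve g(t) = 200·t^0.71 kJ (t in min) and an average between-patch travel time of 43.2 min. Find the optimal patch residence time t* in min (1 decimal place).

Maximise g(t)/(T+t): set derivative to zero → g'(t)(T+t) = g(t).
g'(t) = 0.71·200·t^-0.29. Setting 0.71·200·t^-0.29 = 200·t^0.71/(43.2+t) gives 0.71(43.2+t) = t, so 0.29·t = 0.71×43.2.
t* = 0.71×43.2/0.29 = 105.8 min.

105.8 min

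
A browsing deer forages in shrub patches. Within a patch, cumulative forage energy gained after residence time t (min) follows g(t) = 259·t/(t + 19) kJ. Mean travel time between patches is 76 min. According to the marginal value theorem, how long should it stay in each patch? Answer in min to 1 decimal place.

Optimal t* satisfies g'(t*) = g(t*)/(T + t*).
g'(t) = 259·19/(t + 19)². Setting 259·19/(t+19)² = 259t/[(t+19)(76+t)] gives 19(76+t) = t(t+19), so t² = 19×76 = 1444.
t* = √1444 = 38 min.

38.0 min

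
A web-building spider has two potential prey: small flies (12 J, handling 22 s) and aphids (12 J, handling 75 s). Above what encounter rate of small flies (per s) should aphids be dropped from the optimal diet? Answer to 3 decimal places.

At the threshold, the rate on small flies alone equals the profitability of aphids: λ·12/(1 + λ·22) = 12/75 = 0.16.
Rearranging, λ(12 − 0.16×22) = 0.16, so λ = 0.16/8.48 = 0.01887 per s.

0.019 per s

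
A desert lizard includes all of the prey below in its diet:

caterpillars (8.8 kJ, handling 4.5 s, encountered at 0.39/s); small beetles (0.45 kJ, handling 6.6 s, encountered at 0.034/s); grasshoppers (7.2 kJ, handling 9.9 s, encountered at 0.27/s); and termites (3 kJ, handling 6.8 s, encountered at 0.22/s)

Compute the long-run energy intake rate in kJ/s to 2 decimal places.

R = Σλ_iE_i / (1 + Σλ_ih_i)
Numerator: 0.39×8.8 + 0.034×0.45 + 0.27×7.2 + 0.22×3 = 6.051
Denominator: 1 + 0.39×4.5 + 0.034×6.6 + 0.27×9.9 + 0.22×6.8 = 7.148
R = 6.051/7.148 = 0.8465 kJ/s

0.85 kJ/s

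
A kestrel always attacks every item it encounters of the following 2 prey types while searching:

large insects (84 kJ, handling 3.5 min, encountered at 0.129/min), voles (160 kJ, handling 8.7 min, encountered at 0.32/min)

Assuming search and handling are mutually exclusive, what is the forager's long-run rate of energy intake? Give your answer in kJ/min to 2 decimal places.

14.65 kJ/min

Energy encountered per unit search time: 0.129×84 + 0.32×160 = 62.04 kJ/min.
Handling time per unit search time: 0.129×3.5 + 0.32×8.7 = 3.236.
Rate = 62.04/(1 + 3.236) = 14.65 kJ/min.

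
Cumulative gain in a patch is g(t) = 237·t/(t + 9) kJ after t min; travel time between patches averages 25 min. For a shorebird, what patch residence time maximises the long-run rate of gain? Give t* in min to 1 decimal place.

15.0 min

By the marginal value theorem, leave when the instantaneous gain rate g'(t) equals the habitat-wide average g(t)/(T + t).
g'(t) = 237·9/(t + 9)². Setting 237·9/(t+9)² = 237t/[(t+9)(25+t)] gives 9(25+t) = t(t+9), so t² = 9×25 = 225.
t* = √225 = 15 min.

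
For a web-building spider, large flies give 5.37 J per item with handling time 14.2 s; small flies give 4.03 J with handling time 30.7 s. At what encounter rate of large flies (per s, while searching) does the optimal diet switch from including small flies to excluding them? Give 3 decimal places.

0.037 per s

The zero-one rule: include small flies iff E₂/h₂ > λE₁/(1+λh₁). Equality gives the switch point.
λE₁h₂ = E₂ + λE₂h₁ ⇒ λ = E₂/(E₁h₂ − E₂h₁) = 4.03/(164.9 − 57.23) = 0.03744 per s.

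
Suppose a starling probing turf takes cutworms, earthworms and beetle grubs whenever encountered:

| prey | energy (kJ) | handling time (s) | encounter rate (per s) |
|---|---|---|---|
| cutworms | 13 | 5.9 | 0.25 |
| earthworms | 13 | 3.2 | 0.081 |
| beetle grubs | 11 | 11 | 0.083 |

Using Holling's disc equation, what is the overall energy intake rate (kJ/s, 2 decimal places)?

1.43 kJ/s

Energy encountered per unit search time: 0.25×13 + 0.081×13 + 0.083×11 = 5.216 kJ/s.
Handling time per unit search time: 0.25×5.9 + 0.081×3.2 + 0.083×11 = 2.647.
Rate = 5.216/(1 + 2.647) = 1.43 kJ/s.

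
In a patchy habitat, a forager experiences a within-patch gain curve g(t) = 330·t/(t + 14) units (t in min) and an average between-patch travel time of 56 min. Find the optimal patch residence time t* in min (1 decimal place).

By the marginal value theorem, leave when the instantaneous gain rate g'(t) equals the habitat-wide average g(t)/(T + t).
g'(t) = 330·14/(t + 14)². Setting 330·14/(t+14)² = 330t/[(t+14)(56+t)] gives 14(56+t) = t(t+14), so t² = 14×56 = 784.
t* = √784 = 28 min.

28.0 min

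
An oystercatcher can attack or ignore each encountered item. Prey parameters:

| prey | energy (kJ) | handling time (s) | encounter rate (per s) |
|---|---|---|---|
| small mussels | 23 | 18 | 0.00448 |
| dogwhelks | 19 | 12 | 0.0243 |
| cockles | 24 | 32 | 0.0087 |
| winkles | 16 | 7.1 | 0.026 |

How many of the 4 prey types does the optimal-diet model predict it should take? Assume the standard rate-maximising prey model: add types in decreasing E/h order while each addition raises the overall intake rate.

Profitabilities (E/h, kJ/s): winkles 2.25, dogwhelks 1.58, small mussels 1.28, cockles 0.75. Add prey in this order while the next type's profitability exceeds the intake rate on those already taken.
Rate on top 1: 0.3512. dogwhelks: 1.58 > 0.3512 → include.
Rate on top 2: 0.5946. small mussels: 1.28 > 0.5946 → include.
Rate on top 3: 0.63. cockles: 0.75 > 0.63 → include.
Optimal diet: winkles, dogwhelks, small mussels, cockles — 4 of 4 types.

4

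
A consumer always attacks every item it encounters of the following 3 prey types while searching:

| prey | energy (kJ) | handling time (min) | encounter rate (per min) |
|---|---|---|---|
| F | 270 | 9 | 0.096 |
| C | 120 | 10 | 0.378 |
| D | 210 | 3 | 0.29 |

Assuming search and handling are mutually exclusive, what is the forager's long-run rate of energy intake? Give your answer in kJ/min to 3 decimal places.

20.292 kJ/min

Energy encountered per unit search time: 0.096×270 + 0.378×120 + 0.29×210 = 132.2 kJ/min.
Handling time per unit search time: 0.096×9 + 0.378×10 + 0.29×3 = 5.514.
Rate = 132.2/(1 + 5.514) = 20.29 kJ/min.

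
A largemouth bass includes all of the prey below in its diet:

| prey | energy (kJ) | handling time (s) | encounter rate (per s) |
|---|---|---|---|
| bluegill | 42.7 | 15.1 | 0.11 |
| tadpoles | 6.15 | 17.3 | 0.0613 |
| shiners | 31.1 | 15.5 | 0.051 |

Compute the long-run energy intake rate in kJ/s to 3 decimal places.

Energy encountered per unit search time: 0.11×42.7 + 0.0613×6.15 + 0.051×31.1 = 6.66 kJ/s.
Handling time per unit search time: 0.11×15.1 + 0.0613×17.3 + 0.051×15.5 = 3.512.
Rate = 6.66/(1 + 3.512) = 1.476 kJ/s.

1.476 kJ/s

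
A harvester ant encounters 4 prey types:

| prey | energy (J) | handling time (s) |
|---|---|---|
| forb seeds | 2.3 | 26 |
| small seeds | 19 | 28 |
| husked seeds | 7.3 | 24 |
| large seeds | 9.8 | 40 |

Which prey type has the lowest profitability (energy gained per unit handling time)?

forb seeds

Profitability E/h (J/s): forb seeds = 2.3/26 = 0.0885, small seeds = 19/28 = 0.679, husked seeds = 7.3/24 = 0.304, large seeds = 9.8/40 = 0.245.
Ranked: small seeds > husked seeds > large seeds > forb seeds.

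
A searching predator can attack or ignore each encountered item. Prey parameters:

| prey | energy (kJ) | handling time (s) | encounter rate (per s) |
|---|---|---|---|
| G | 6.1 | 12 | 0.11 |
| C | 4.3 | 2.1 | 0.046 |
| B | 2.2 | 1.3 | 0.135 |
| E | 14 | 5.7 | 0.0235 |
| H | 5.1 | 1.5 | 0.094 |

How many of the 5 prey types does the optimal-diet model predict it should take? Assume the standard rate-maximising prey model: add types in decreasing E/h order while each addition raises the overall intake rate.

4

E/h in descending order: H 3.4, E 2.46, C 2.05, B 1.69, G 0.508 kJ/s. The optimal diet is the largest prefix of this list for which every included type satisfies E_i/h_i > R on the types above it.
Rate on top 1: 0.4202. E: 2.46 > 0.4202 → include.
Rate on top 2: 0.6341. C: 2.05 > 0.6341 → include.
Rate on top 3: 0.7336. B: 1.69 > 0.7336 → include.
Rate on top 4: 0.8424. G: 0.508 < 0.8424 → exclude; stop.
Optimal diet: H, E, C, B — 4 of 5 types.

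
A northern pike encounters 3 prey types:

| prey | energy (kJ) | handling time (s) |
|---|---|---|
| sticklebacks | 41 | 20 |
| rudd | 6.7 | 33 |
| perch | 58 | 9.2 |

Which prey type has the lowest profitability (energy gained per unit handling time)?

In descending order of E/h:
perch: 58/9.2 = 6.3 kJ/s
sticklebacks: 41/20 = 2.05 kJ/s
rudd: 6.7/33 = 0.203 kJ/s

rudd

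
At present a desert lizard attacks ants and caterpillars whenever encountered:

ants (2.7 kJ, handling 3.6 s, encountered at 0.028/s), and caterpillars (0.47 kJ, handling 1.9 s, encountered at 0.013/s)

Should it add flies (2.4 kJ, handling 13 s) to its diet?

Yes

Current rate: (0.028×2.7 + 0.013×0.47)/(1 + 0.028×3.6 + 0.013×1.9) = 0.0726 kJ/s.
Profitability of flies: 2.4/13 = 0.1846 kJ/s.
Since 0.1846 > R, including flies increases the long-run rate.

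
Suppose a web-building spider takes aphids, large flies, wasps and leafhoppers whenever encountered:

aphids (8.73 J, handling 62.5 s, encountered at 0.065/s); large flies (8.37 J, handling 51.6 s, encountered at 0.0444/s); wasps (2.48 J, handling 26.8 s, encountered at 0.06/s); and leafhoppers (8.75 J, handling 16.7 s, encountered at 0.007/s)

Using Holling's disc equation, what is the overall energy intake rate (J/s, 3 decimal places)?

0.127 J/s

R = (0.065×8.73 + 0.0444×8.37 + 0.06×2.48 + 0.007×8.75) / (1 + 0.065×62.5 + 0.0444×51.6 + 0.06×26.8 + 0.007×16.7) = 1.149/9.078 = 0.1266 J/s.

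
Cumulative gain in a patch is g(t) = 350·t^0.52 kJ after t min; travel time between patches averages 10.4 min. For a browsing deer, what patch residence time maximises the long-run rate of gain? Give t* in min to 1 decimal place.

11.3 min

Maximise g(t)/(T+t): set derivative to zero → g'(t)(T+t) = g(t).
g'(t) = 0.52·350·t^-0.48. Setting 0.52·350·t^-0.48 = 350·t^0.52/(10.4+t) gives 0.52(10.4+t) = t, so 0.48·t = 0.52×10.4.
t* = 0.52×10.4/0.48 = 11.27 min.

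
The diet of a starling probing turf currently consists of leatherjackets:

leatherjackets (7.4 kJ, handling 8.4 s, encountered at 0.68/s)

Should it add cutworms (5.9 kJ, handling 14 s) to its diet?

No

Intake rate on the current diet: R = (0.68×7.4) / (1 + 0.68×8.4) = 5.032/6.712 = 0.7497 kJ/s.
Profitability of cutworms: 5.9/14 = 0.4214 kJ/s.
0.4214 < 0.7497, so adding cutworms would lower the average — exclude it.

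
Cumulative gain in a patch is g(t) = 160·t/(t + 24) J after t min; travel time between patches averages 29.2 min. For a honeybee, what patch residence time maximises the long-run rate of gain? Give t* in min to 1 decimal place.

Optimal t* satisfies g'(t*) = g(t*)/(T + t*).
g'(t) = 160·24/(t + 24)². Setting 160·24/(t+24)² = 160t/[(t+24)(29.2+t)] gives 24(29.2+t) = t(t+24), so t² = 24×29.2 = 700.8.
t* = √700.8 = 26.47 min.

26.5 min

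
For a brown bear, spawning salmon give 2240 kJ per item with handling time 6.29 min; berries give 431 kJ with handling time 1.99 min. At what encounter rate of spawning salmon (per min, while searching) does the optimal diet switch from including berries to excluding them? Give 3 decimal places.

The zero-one rule: include berries iff E₂/h₂ > λE₁/(1+λh₁). Equality gives the switch point.
λE₁h₂ = E₂ + λE₂h₁ ⇒ λ = E₂/(E₁h₂ − E₂h₁) = 431/(4458 − 2711) = 0.2468 per min.

0.247 per min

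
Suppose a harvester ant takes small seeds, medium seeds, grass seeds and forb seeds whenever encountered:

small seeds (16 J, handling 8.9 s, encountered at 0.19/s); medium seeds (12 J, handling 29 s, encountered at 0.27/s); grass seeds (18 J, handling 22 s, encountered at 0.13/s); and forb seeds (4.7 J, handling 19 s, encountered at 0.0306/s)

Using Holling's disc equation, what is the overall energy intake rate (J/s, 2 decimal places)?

R = Σλ_iE_i / (1 + Σλ_ih_i)
Numerator: 0.19×16 + 0.27×12 + 0.13×18 + 0.0306×4.7 = 8.764
Denominator: 1 + 0.19×8.9 + 0.27×29 + 0.13×22 + 0.0306×19 = 13.96
R = 8.764/13.96 = 0.6277 J/s

0.63 J/s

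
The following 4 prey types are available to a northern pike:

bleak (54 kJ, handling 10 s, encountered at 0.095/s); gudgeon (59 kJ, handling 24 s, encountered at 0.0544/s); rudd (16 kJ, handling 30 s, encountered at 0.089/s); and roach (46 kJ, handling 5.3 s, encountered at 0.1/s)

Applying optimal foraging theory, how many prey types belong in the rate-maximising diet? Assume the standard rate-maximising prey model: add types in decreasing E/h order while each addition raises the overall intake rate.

2

Profitabilities (E/h, kJ/s): roach 8.68, bleak 5.4, gudgeon 2.46, rudd 0.533. Add prey in this order while the next type's profitability exceeds the intake rate on those already taken.
Rate on top 1: 3.007. bleak: 5.4 > 3.007 → include.
Rate on top 2: 3.923. gudgeon: 2.46 < 3.923 → exclude; stop.
Optimal diet: roach, bleak — 2 of 4 types.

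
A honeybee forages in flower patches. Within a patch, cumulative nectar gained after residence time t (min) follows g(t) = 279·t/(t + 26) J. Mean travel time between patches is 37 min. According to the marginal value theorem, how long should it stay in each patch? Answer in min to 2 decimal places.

Maximise g(t)/(T+t): set derivative to zero → g'(t)(T+t) = g(t).
g'(t) = 279·26/(t + 26)². Setting 279·26/(t+26)² = 279t/[(t+26)(37+t)] gives 26(37+t) = t(t+26), so t² = 26×37 = 962.
t* = √962 = 31.02 min.

31.02 min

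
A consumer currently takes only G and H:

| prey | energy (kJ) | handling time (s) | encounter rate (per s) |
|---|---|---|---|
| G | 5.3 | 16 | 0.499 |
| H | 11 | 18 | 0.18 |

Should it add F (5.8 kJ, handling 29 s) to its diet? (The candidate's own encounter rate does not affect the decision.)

Intake rate on the current diet: R = (0.499×5.3 + 0.18×11) / (1 + 0.499×16 + 0.18×18) = 4.625/12.22 = 0.3783 kJ/s.
F: E/h = 5.8/29 = 0.2 kJ/s.
Since 0.2 < R, time spent handling F is better spent searching.

No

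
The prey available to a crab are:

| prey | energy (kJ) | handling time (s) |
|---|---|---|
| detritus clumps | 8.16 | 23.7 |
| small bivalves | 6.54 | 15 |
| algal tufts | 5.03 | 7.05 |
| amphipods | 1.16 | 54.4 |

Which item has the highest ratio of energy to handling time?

Profitability E/h (kJ/s): detritus clumps = 8.16/23.7 = 0.344, small bivalves = 6.54/15 = 0.436, algal tufts = 5.03/7.05 = 0.713, amphipods = 1.16/54.4 = 0.0213.
Ranked: algal tufts > small bivalves > detritus clumps > amphipods.

algal tufts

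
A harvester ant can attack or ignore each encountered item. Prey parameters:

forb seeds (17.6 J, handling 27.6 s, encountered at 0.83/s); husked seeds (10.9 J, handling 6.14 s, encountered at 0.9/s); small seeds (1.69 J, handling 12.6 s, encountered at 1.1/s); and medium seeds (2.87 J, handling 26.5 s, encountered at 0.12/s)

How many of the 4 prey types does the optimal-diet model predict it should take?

E/h in descending order: husked seeds 1.78, forb seeds 0.638, small seeds 0.134, medium seeds 0.108 J/s. The optimal diet is the largest prefix of this list for which every included type satisfies E_i/h_i > R on the types above it.
Rate on top 1: 1.503. forb seeds: 0.638 < 1.503 → exclude; stop.
Optimal diet: husked seeds — 1 of 4 types.

1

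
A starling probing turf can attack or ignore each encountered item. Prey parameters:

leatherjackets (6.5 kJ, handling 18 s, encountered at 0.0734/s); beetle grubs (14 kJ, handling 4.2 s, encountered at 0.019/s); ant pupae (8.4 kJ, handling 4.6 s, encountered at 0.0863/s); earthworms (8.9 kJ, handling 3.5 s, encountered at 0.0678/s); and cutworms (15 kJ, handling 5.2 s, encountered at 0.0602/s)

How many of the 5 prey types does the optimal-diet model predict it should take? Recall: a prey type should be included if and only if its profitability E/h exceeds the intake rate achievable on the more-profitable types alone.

4

Profitabilities (E/h, kJ/s): beetle grubs 3.33, cutworms 2.88, earthworms 2.54, ant pupae 1.83, leatherjackets 0.361. Add prey in this order while the next type's profitability exceeds the intake rate on those already taken.
Rate on top 1: 0.2463. cutworms: 2.88 > 0.2463 → include.
Rate on top 2: 0.8393. earthworms: 2.54 > 0.8393 → include.
Rate on top 3: 1.087. ant pupae: 1.83 > 1.087 → include.
Rate on top 4: 1.232. leatherjackets: 0.361 < 1.232 → exclude; stop.
Optimal diet: beetle grubs, cutworms, earthworms, ant pupae — 4 of 5 types.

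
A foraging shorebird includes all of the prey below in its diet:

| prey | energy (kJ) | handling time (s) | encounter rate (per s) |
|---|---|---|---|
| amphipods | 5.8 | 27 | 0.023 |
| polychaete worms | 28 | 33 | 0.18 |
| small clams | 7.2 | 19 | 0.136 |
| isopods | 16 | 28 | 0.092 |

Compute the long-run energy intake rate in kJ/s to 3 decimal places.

0.599 kJ/s

R = Σλ_iE_i / (1 + Σλ_ih_i)
Numerator: 0.023×5.8 + 0.18×28 + 0.136×7.2 + 0.092×16 = 7.625
Denominator: 1 + 0.023×27 + 0.18×33 + 0.136×19 + 0.092×28 = 12.72
R = 7.625/12.72 = 0.5994 kJ/s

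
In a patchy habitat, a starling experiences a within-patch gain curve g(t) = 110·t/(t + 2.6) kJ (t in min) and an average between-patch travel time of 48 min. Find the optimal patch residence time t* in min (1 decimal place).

Optimal t* satisfies g'(t*) = g(t*)/(T + t*).
g'(t) = 110·2.6/(t + 2.6)². Setting 110·2.6/(t+2.6)² = 110t/[(t+2.6)(48+t)] gives 2.6(48+t) = t(t+2.6), so t² = 2.6×48 = 124.8.
t* = √124.8 = 11.17 min.

11.2 min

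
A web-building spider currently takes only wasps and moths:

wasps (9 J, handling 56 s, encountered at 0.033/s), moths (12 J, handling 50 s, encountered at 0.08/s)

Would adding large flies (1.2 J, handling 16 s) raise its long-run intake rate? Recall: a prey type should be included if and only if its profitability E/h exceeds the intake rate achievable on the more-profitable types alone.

On wasps and moths alone, R = ΣλE/(1+Σλh) = 1.257/6.848 = 0.1836 J/s.
Profitability of large flies: 1.2/16 = 0.075 J/s.
Since 0.075 < R, time spent handling large flies is better spent searching.

No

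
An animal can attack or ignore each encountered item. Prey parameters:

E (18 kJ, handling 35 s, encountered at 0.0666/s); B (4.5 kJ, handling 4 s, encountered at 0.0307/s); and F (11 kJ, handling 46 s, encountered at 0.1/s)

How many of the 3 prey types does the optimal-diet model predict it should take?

Profitabilities (E/h, kJ/s): B 1.12, E 0.514, F 0.239. Add prey in this order while the next type's profitability exceeds the intake rate on those already taken.
Rate on top 1: 0.123. E: 0.514 > 0.123 → include.
Rate on top 2: 0.3871. F: 0.239 < 0.3871 → exclude; stop.
Optimal diet: B, E — 2 of 3 types.

2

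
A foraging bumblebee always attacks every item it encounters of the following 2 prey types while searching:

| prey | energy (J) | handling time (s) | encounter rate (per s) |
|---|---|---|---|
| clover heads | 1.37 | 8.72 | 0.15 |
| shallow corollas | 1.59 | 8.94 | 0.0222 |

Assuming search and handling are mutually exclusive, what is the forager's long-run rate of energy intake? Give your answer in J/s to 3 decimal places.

Energy encountered per unit search time: 0.15×1.37 + 0.0222×1.59 = 0.2408 J/s.
Handling time per unit search time: 0.15×8.72 + 0.0222×8.94 = 1.506.
Rate = 0.2408/(1 + 1.506) = 0.09607 J/s.

0.096 J/s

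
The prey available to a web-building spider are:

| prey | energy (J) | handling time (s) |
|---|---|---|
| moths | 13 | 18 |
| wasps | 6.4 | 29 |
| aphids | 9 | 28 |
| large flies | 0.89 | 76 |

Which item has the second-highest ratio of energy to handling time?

aphids

In descending order of E/h:
moths: 13/18 = 0.722 J/s
aphids: 9/28 = 0.321 J/s
wasps: 6.4/29 = 0.221 J/s
large flies: 0.89/76 = 0.0117 J/s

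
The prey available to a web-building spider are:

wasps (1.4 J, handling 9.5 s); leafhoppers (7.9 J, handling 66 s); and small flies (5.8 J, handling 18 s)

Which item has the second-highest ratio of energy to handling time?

wasps

Profitability E/h (J/s): wasps = 1.4/9.5 = 0.147, leafhoppers = 7.9/66 = 0.12, small flies = 5.8/18 = 0.322.
Ranked: small flies > wasps > leafhoppers.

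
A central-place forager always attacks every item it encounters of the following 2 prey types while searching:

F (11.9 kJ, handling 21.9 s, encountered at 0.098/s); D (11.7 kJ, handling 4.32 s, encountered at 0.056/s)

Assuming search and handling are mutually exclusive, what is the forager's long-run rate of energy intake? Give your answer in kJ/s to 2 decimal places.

0.54 kJ/s

R = (0.098×11.9 + 0.056×11.7) / (1 + 0.098×21.9 + 0.056×4.32) = 1.821/3.388 = 0.5376 kJ/s.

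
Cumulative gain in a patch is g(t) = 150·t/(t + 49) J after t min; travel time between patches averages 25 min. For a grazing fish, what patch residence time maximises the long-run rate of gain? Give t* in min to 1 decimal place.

35.0 min

Maximise g(t)/(T+t): set derivative to zero → g'(t)(T+t) = g(t).
g'(t) = 150·49/(t + 49)². Setting 150·49/(t+49)² = 150t/[(t+49)(25+t)] gives 49(25+t) = t(t+49), so t² = 49×25 = 1225.
t* = √1225 = 35 min.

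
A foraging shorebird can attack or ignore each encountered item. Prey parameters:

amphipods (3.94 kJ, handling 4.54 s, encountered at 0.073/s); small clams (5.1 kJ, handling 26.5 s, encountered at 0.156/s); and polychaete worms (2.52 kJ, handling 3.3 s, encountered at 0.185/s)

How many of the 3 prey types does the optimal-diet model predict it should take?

E/h in descending order: amphipods 0.868, polychaete worms 0.764, small clams 0.192 kJ/s. The optimal diet is the largest prefix of this list for which every included type satisfies E_i/h_i > R on the types above it.
Rate on top 1: 0.216. polychaete worms: 0.764 > 0.216 → include.
Rate on top 2: 0.3882. small clams: 0.192 < 0.3882 → exclude; stop.
Optimal diet: amphipods, polychaete worms — 2 of 3 types.

2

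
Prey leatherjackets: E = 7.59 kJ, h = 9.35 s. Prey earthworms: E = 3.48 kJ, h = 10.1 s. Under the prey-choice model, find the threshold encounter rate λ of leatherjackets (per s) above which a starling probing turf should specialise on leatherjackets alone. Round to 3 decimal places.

Drop earthworms once their profitability E₂/h₂ falls below the rate achievable on leatherjackets alone: E₂/h₂ = λE₁/(1 + λh₁).
Solve for λ: λE₁h₂ = E₂(1 + λh₁) → λ(E₁h₂ − E₂h₁) = E₂ → λ = E₂/(E₁h₂ − E₂h₁).
λ = 3.48/(7.59×10.1 − 3.48×9.35) = 3.48/44.12 = 0.07887 per s.

0.079 per s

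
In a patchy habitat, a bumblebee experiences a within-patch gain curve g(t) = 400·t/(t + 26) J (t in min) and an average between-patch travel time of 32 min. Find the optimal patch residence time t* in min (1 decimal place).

Optimal t* satisfies g'(t*) = g(t*)/(T + t*).
g'(t) = 400·26/(t + 26)². Setting 400·26/(t+26)² = 400t/[(t+26)(32+t)] gives 26(32+t) = t(t+26), so t² = 26×32 = 832.
t* = √832 = 28.84 min.

28.8 min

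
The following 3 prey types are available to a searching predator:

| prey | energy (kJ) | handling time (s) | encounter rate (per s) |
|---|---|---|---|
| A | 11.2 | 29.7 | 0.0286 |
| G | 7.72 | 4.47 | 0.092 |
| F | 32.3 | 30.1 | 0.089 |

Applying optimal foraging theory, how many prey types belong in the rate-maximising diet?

Rank by E/h (kJ/s): G 1.73, F 1.07, A 0.377. Include each in turn until the next type's E/h falls below the running intake rate.
Rate on top 1: 0.5033. F: 1.07 > 0.5033 → include.
Rate on top 2: 0.8765. A: 0.377 < 0.8765 → exclude; stop.
Optimal diet: G, F — 2 of 3 types.

2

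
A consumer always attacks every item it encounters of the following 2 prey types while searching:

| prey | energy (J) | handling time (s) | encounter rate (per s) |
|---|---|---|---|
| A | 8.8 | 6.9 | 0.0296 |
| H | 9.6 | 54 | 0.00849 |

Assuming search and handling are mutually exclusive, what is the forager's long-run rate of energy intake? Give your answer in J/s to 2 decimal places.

R = (0.0296×8.8 + 0.00849×9.6) / (1 + 0.0296×6.9 + 0.00849×54) = 0.342/1.663 = 0.2057 J/s.

0.21 J/s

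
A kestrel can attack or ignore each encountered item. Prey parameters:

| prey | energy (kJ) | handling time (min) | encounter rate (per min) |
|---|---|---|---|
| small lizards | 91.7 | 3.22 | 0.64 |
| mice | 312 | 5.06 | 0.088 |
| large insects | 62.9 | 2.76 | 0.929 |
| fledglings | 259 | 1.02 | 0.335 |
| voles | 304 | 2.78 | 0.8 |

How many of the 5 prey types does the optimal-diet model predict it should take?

Rank by E/h (kJ/min): fledglings 254, voles 109, mice 61.7, small lizards 28.5, large insects 22.8. Include each in turn until the next type's E/h falls below the running intake rate.
Rate on top 1: 64.67. voles: 109 > 64.67 → include.
Rate on top 2: 92.54. mice: 61.7 < 92.54 → exclude; stop.
Optimal diet: fledglings, voles — 2 of 5 types.

2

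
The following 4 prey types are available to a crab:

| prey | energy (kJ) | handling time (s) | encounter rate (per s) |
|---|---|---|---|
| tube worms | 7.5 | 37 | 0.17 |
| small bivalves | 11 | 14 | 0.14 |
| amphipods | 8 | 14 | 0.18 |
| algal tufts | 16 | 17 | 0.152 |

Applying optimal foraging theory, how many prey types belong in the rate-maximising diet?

2

E/h in descending order: algal tufts 0.941, small bivalves 0.786, amphipods 0.571, tube worms 0.203 kJ/s. The optimal diet is the largest prefix of this list for which every included type satisfies E_i/h_i > R on the types above it.
Rate on top 1: 0.6786. small bivalves: 0.786 > 0.6786 → include.
Rate on top 2: 0.7165. amphipods: 0.571 < 0.7165 → exclude; stop.
Optimal diet: algal tufts, small bivalves — 2 of 4 types.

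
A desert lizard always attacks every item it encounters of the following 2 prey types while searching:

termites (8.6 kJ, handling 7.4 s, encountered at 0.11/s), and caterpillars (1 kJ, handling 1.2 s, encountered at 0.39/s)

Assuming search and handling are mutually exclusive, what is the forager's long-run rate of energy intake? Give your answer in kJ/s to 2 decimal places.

0.59 kJ/s

Energy encountered per unit search time: 0.11×8.6 + 0.39×1 = 1.336 kJ/s.
Handling time per unit search time: 0.11×7.4 + 0.39×1.2 = 1.282.
Rate = 1.336/(1 + 1.282) = 0.5855 kJ/s.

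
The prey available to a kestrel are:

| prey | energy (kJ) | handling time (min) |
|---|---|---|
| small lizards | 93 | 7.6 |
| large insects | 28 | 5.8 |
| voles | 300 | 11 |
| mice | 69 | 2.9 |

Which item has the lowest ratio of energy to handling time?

large insects

Profitability E/h (kJ/min): small lizards = 93/7.6 = 12.2, large insects = 28/5.8 = 4.83, voles = 300/11 = 27.3, mice = 69/2.9 = 23.8.
Ranked: voles > mice > small lizards > large insects.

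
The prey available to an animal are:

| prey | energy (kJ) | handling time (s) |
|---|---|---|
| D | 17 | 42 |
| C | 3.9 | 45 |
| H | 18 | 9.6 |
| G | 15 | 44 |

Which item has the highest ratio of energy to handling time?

H

In descending order of E/h:
H: 18/9.6 = 1.88 kJ/s
D: 17/42 = 0.405 kJ/s
G: 15/44 = 0.341 kJ/s
C: 3.9/45 = 0.0867 kJ/s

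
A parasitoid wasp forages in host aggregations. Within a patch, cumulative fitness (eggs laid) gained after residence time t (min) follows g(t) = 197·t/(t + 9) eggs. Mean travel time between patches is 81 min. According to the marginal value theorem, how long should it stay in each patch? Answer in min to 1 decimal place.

Optimal t* satisfies g'(t*) = g(t*)/(T + t*).
g'(t) = 197·9/(t + 9)². Setting 197·9/(t+9)² = 197t/[(t+9)(81+t)] gives 9(81+t) = t(t+9), so t² = 9×81 = 729.
t* = √729 = 27 min.

27.0 min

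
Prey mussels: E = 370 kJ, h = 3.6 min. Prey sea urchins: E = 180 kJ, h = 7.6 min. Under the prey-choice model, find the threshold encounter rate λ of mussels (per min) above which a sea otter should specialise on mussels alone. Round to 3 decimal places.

The zero-one rule: include sea urchins iff E₂/h₂ > λE₁/(1+λh₁). Equality gives the switch point.
λE₁h₂ = E₂ + λE₂h₁ ⇒ λ = E₂/(E₁h₂ − E₂h₁) = 180/(2812 − 648) = 0.08318 per min.

0.083 per min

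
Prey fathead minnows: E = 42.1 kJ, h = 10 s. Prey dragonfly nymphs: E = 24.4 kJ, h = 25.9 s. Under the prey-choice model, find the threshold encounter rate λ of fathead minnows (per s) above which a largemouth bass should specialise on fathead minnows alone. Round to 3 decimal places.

0.029 per s

At the threshold, the rate on fathead minnows alone equals the profitability of dragonfly nymphs: λ·42.1/(1 + λ·10) = 24.4/25.9 = 0.9421.
Rearranging, λ(42.1 − 0.9421×10) = 0.9421, so λ = 0.9421/32.68 = 0.02883 per s.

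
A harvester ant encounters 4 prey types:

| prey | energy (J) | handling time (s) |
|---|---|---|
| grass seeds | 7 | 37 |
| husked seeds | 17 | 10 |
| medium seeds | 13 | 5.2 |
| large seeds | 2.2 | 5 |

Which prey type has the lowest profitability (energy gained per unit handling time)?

In descending order of E/h:
medium seeds: 13/5.2 = 2.5 J/s
husked seeds: 17/10 = 1.7 J/s
large seeds: 2.2/5 = 0.44 J/s
grass seeds: 7/37 = 0.189 J/s

grass seeds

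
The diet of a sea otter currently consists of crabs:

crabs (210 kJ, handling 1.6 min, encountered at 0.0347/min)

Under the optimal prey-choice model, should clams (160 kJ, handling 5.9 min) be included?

Intake rate on the current diet: R = (0.0347×210) / (1 + 0.0347×1.6) = 7.287/1.056 = 6.904 kJ/min.
Profitability of clams: 160/5.9 = 27.12 kJ/min.
27.12 > 6.904, so adding clams raises the average — include it.

Yes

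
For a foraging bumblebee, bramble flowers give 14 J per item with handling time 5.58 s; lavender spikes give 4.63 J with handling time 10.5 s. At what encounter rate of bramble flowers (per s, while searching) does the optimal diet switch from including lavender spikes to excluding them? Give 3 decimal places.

0.038 per s

Drop lavender spikes once their profitability E₂/h₂ falls below the rate achievable on bramble flowers alone: E₂/h₂ = λE₁/(1 + λh₁).
Solve for λ: λE₁h₂ = E₂(1 + λh₁) → λ(E₁h₂ − E₂h₁) = E₂ → λ = E₂/(E₁h₂ − E₂h₁).
λ = 4.63/(14×10.5 − 4.63×5.58) = 4.63/121.2 = 0.03821 per s.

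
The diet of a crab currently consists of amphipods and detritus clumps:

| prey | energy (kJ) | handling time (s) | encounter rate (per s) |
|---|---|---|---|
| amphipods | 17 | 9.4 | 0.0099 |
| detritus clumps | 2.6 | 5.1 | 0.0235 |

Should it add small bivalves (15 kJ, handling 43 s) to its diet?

Yes

On amphipods and detritus clumps alone, R = ΣλE/(1+Σλh) = 0.2294/1.213 = 0.1891 kJ/s.
Profitability of small bivalves: 15/43 = 0.3488 kJ/s.
0.3488 > 0.1891, so adding small bivalves raises the average — include it.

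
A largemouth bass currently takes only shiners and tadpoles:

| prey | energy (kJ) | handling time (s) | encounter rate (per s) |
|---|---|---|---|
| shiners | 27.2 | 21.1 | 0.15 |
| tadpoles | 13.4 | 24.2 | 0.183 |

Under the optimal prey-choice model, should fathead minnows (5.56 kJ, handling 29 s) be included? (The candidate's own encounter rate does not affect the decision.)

No

Intake rate on the current diet: R = (0.15×27.2 + 0.183×13.4) / (1 + 0.15×21.1 + 0.183×24.2) = 6.532/8.594 = 0.7601 kJ/s.
Profitability of fathead minnows: 5.56/29 = 0.1917 kJ/s.
Since 0.1917 < R, time spent handling fathead minnows is better spent searching.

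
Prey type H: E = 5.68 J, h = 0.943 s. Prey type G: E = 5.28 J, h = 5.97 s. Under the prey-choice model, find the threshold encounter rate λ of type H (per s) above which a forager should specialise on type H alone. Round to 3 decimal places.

0.183 per s

At the threshold, the rate on type H alone equals the profitability of type G: λ·5.68/(1 + λ·0.943) = 5.28/5.97 = 0.8844.
Rearranging, λ(5.68 − 0.8844×0.943) = 0.8844, so λ = 0.8844/4.846 = 0.1825 per s.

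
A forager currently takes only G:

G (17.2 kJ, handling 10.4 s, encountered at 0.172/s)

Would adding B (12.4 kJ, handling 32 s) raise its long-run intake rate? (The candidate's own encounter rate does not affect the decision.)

No

On G alone, R = ΣλE/(1+Σλh) = 2.958/2.789 = 1.061 kJ/s.
Profitability of B: 12.4/32 = 0.3875 kJ/s.
0.3875 < 1.061, so adding B would lower the average — exclude it.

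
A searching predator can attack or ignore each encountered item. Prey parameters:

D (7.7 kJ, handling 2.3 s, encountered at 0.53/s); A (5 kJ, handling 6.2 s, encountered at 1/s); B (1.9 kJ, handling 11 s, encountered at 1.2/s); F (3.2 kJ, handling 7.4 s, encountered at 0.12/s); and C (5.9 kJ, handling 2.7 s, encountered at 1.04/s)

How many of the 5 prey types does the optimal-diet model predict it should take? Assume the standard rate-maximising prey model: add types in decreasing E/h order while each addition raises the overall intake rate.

Rank by E/h (kJ/s): D 3.35, C 2.19, A 0.806, F 0.432, B 0.173. Include each in turn until the next type's E/h falls below the running intake rate.
Rate on top 1: 1.839. C: 2.19 > 1.839 → include.
Rate on top 2: 2.032. A: 0.806 < 2.032 → exclude; stop.
Optimal diet: D, C — 2 of 5 types.

2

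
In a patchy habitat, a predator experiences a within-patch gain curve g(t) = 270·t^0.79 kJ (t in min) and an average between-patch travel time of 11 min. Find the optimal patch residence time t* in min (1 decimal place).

41.4 min

Optimal t* satisfies g'(t*) = g(t*)/(T + t*).
g'(t) = 0.79·270·t^-0.21. Setting 0.79·270·t^-0.21 = 270·t^0.79/(11+t) gives 0.79(11+t) = t, so 0.21·t = 0.79×11.
t* = 0.79×11/0.21 = 41.38 min.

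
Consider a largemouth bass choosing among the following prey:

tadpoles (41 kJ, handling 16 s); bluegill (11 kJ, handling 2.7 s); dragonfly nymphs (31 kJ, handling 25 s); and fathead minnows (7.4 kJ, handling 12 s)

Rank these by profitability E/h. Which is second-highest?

In descending order of E/h:
bluegill: 11/2.7 = 4.07 kJ/s
tadpoles: 41/16 = 2.56 kJ/s
dragonfly nymphs: 31/25 = 1.24 kJ/s
fathead minnows: 7.4/12 = 0.617 kJ/s

tadpoles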